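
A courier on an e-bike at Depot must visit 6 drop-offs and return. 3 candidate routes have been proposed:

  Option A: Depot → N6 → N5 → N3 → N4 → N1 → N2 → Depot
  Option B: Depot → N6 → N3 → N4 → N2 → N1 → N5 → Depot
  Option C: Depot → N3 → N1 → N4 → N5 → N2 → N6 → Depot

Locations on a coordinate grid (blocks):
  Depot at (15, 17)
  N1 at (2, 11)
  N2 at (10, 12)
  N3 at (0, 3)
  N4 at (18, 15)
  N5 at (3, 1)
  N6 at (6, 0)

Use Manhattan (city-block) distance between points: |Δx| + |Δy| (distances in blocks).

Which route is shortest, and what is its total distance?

Option A: 26 + 4 + 5 + 30 + 20 + 9 + 10 = 104
Option B: 26 + 9 + 30 + 11 + 9 + 11 + 28 = 124
Option C: 29 + 10 + 20 + 29 + 18 + 16 + 26 = 148

Shortest is Option A, total 104 blocks.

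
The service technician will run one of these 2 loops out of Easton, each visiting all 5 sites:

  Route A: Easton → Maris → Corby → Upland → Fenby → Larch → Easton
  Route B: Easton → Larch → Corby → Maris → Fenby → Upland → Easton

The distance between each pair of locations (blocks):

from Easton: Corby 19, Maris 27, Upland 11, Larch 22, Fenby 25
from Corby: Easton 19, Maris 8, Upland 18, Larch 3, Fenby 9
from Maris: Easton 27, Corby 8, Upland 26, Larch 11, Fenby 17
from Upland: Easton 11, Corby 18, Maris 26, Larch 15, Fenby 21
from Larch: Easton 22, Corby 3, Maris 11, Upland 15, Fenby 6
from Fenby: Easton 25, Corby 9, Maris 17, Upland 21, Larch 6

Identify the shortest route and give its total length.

82 blocks — Route B is the shortest.

Route A: 27 + 8 + 18 + 21 + 6 + 22 = 102
Route B: 22 + 3 + 8 + 17 + 21 + 11 = 82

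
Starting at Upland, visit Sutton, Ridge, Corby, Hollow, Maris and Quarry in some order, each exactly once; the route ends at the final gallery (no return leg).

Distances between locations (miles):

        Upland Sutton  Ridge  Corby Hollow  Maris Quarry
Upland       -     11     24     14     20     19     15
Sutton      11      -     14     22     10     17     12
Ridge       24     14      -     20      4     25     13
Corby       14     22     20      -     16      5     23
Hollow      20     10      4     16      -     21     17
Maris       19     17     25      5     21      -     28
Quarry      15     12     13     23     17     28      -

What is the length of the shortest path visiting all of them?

Shortest open route: 61 miles.

There are 6! = 720 possible orderings.
Upland → Sutton → Ridge → Corby → Hollow → Maris → Quarry: 11+14+20+16+21+28 = 110
Upland → Sutton → Ridge → Corby → Hollow → Quarry → Maris: 11+14+20+16+17+28 = 106
Upland → Sutton → Ridge → Corby → Maris → Hollow → Quarry: 11+14+20+5+21+17 = 88
Upland → Sutton → Ridge → Corby → Maris → Quarry → Hollow: 11+14+20+5+28+17 = 95
Upland → Sutton → Ridge → Corby → Quarry → Hollow → Maris: 11+14+20+23+17+21 = 106
Upland → Sutton → Ridge → Corby → Quarry → Maris → Hollow: 11+14+20+23+28+21 = 117
Upland → Sutton → Ridge → Hollow → Corby → Maris → Quarry: 11+14+4+16+5+28 = 78
Upland → Sutton → Ridge → Hollow → Corby → Quarry → Maris: 11+14+4+16+23+28 = 96
… (712 more)
Upland → Sutton → Quarry → Ridge → Hollow → Corby → Maris: 11+12+13+4+16+5 = 61  ← best
The minimum is 61.
One shortest path: Upland → Sutton → Quarry → Ridge → Hollow → Corby → Maris.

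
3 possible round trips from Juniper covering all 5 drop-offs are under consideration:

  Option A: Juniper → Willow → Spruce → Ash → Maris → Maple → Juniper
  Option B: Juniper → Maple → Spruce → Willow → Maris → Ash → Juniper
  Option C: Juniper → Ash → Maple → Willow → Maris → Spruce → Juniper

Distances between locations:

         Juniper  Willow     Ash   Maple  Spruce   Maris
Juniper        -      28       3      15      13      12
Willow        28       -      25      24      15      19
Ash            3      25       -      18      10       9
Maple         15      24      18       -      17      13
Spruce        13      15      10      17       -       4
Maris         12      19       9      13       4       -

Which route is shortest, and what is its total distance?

78 — Option B is the shortest.

Option A: 28 + 15 + 10 + 9 + 13 + 15 = 90
Option B: 15 + 17 + 15 + 19 + 9 + 3 = 78
Option C: 3 + 18 + 24 + 19 + 4 + 13 = 81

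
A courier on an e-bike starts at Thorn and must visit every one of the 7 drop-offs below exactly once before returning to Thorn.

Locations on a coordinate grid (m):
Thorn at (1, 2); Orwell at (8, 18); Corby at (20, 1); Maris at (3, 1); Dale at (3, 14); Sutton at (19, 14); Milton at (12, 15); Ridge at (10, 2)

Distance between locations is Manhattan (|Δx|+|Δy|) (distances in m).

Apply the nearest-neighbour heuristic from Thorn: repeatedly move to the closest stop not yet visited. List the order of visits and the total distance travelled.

From Thorn: distances to unvisited — Maris=3, Ridge=9, Dale=14, Corby=20, Orwell=23, Milton=24, Sutton=30. Nearest is Maris (3).
From Maris: distances to unvisited — Ridge=8, Dale=13, Corby=17, Orwell=22, Milton=23, Sutton=29. Nearest is Ridge (8).
From Ridge: distances to unvisited — Corby=11, Milton=15, Orwell=18, Dale=19, Sutton=21. Nearest is Corby (11).
From Corby: distances to unvisited — Sutton=14, Milton=22, Orwell=29, Dale=30. Nearest is Sutton (14).
From Sutton: distances to unvisited — Milton=8, Orwell=15, Dale=16. Nearest is Milton (8).
From Milton: distances to unvisited — Orwell=7, Dale=10. Nearest is Orwell (7).
From Orwell: distances to unvisited — Dale=9. Nearest is Dale (9).
Return Dale→Thorn: 14.
Total = 3 + 8 + 11 + 14 + 8 + 7 + 9 + 14 = 74.

74 m along Thorn → Maris → Ridge → Corby → Sutton → Milton → Orwell → Dale → Thorn.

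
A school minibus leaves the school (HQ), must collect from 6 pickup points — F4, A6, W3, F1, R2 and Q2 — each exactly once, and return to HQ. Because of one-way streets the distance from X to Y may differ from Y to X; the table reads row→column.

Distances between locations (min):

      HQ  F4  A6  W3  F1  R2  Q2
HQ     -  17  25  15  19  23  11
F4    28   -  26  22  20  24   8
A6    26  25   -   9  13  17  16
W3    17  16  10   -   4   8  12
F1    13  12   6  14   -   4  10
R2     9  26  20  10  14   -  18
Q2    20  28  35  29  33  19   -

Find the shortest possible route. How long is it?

HQ - F4 - A6 - W3 - F1 - R2 - Q2 - HQ: 17+26+9+4+4+18+20 = 98
HQ - F4 - A6 - W3 - F1 - Q2 - R2 - HQ: 17+26+9+4+10+19+9 = 94
HQ - F4 - A6 - W3 - R2 - F1 - Q2 - HQ: 17+26+9+8+14+10+20 = 104
HQ - F4 - A6 - W3 - R2 - Q2 - F1 - HQ: 17+26+9+8+18+33+13 = 124
HQ - F4 - A6 - W3 - Q2 - F1 - R2 - HQ: 17+26+9+12+33+4+9 = 110
HQ - F4 - A6 - W3 - Q2 - R2 - F1 - HQ: 17+26+9+12+19+14+13 = 110
HQ - F4 - A6 - F1 - W3 - R2 - Q2 - HQ: 17+26+13+14+8+18+20 = 116
HQ - F4 - A6 - F1 - W3 - Q2 - R2 - HQ: 17+26+13+14+12+19+9 = 110
… (712 more)
HQ - F4 - Q2 - A6 - W3 - F1 - R2 - HQ: 17+8+35+9+4+4+9 = 86  ← best
The minimum is 86.
One optimal route: HQ → F4 → Q2 → A6 → W3 → F1 → R2 → HQ.

86 min — the shortest possible round trip.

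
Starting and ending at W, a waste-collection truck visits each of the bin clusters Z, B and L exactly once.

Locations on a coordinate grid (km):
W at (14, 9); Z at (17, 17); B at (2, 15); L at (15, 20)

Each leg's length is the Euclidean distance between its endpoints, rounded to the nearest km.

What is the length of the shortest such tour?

With 3 stops there are 3!/2 = 3 distinct round trips (a route and its reverse cost the same).
W - Z - B - L - W: 9+15+14+11 = 49
W - Z - L - B - W: 9+4+14+13 = 40
W - B - Z - L - W: 13+15+4+11 = 43
The minimum is 40.
One optimal route: W → Z → L → B → W (or its reverse).

40 km — the shortest possible round trip.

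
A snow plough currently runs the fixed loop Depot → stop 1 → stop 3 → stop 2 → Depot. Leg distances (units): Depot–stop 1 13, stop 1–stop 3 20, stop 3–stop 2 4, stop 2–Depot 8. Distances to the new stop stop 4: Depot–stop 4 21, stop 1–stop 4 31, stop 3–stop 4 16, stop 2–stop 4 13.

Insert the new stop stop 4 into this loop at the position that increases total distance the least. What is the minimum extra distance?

Insertion cost between consecutive stops i–j is d(i,stop 4) + d(stop 4,j) − d(i,j):
  between Depot and stop 1: 21 + 31 − 13 = 39
  between stop 1 and stop 3: 31 + 16 − 20 = 27
  between stop 3 and stop 2: 16 + 13 − 4 = 25
  between stop 2 and Depot: 13 + 21 − 8 = 26
Cheapest insertion is between stop 3 and stop 2, adding 25.
New total = 45 + 25 = 70.

Adding 25 by placing stop 4 on the stop 3–stop 2 leg.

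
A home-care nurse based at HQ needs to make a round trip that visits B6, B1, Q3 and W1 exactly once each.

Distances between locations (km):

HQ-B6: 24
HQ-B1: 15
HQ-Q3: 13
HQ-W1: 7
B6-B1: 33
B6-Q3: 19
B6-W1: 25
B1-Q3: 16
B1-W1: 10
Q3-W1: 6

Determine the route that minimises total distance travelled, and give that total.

With 4 stops there are 4!/2 = 12 distinct round trips (a route and its reverse cost the same).
HQ → B6 → B1 → Q3 → W1 → HQ: 24+33+16+6+7 = 86
HQ → B6 → B1 → W1 → Q3 → HQ: 24+33+10+6+13 = 86
HQ → B6 → Q3 → B1 → W1 → HQ: 24+19+16+10+7 = 76
HQ → B6 → Q3 → W1 → B1 → HQ: 24+19+6+10+15 = 74
HQ → B6 → W1 → B1 → Q3 → HQ: 24+25+10+16+13 = 88
HQ → B6 → W1 → Q3 → B1 → HQ: 24+25+6+16+15 = 86
HQ → B1 → B6 → Q3 → W1 → HQ: 15+33+19+6+7 = 80
HQ → B1 → B6 → W1 → Q3 → HQ: 15+33+25+6+13 = 92
HQ → B1 → Q3 → B6 → W1 → HQ: 15+16+19+25+7 = 82
HQ → B1 → W1 → B6 → Q3 → HQ: 15+10+25+19+13 = 82
HQ → Q3 → B6 → B1 → W1 → HQ: 13+19+33+10+7 = 82
HQ → Q3 → B1 → B6 → W1 → HQ: 13+16+33+25+7 = 94
The minimum is 74.
One optimal route: HQ → B6 → Q3 → W1 → B1 → HQ (or its reverse).

Shortest round trip = 74 km.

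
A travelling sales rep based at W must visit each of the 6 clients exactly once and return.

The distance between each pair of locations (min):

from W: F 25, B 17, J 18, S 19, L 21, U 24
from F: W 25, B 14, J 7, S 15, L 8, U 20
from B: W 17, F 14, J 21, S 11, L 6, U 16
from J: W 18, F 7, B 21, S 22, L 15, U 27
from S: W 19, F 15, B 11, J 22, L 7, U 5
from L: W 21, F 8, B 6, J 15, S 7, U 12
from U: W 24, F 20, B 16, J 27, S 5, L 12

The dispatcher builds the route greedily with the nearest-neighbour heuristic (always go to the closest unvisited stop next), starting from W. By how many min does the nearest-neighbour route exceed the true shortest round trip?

Excess over optimum: 2 min.

W: B=17, J=18, S=19, L=21, U=24, F=25 ⇒ B
B: L=6, S=11, F=14, U=16, J=21 ⇒ L
L: S=7, F=8, U=12, J=15 ⇒ S
S: U=5, F=15, J=22 ⇒ U
U: F=20, J=27 ⇒ F
F: J=7 ⇒ J
NN route W → B → L → S → U → F → J → W costs 80.
Optimal: W → B → S → U → L → F → J → W costs 78 (by enumerating all 360 distinct tours).
Excess = 80 − 78 = 2.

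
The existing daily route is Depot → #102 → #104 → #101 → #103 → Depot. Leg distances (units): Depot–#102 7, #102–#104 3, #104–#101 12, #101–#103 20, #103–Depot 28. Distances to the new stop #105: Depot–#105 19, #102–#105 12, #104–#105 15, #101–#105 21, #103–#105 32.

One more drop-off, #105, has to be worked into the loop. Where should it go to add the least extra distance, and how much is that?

+23 — insert #105 between #103 and Depot.

Insertion cost between consecutive stops i–j is d(i,#105) + d(#105,j) − d(i,j):
  between Depot and #102: 19 + 12 − 7 = 24
  between #102 and #104: 12 + 15 − 3 = 24
  between #104 and #101: 15 + 21 − 12 = 24
  between #101 and #103: 21 + 32 − 20 = 33
  between #103 and Depot: 32 + 19 − 28 = 23
Cheapest insertion is between #103 and Depot, adding 23.
New total = 70 + 23 = 93.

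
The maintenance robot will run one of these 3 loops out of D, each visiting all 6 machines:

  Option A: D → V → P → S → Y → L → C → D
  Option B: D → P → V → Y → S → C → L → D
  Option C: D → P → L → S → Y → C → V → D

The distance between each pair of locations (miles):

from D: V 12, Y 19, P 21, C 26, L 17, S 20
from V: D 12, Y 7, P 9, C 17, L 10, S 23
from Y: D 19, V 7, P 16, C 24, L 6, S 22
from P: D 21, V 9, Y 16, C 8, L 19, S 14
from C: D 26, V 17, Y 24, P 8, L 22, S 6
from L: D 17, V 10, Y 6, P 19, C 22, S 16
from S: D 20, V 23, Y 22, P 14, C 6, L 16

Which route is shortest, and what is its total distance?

104 miles — Option B is the shortest.

Option A: 12 + 9 + 14 + 22 + 6 + 22 + 26 = 111
Option B: 21 + 9 + 7 + 22 + 6 + 22 + 17 = 104
Option C: 21 + 19 + 16 + 22 + 24 + 17 + 12 = 131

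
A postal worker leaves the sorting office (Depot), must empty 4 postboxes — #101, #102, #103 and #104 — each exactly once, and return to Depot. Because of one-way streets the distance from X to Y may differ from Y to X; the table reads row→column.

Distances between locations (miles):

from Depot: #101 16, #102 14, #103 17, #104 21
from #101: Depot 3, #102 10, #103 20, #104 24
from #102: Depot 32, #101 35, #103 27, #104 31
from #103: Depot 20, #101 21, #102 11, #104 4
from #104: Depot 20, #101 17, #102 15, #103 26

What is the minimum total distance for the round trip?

Shortest round trip = 65 miles.

Depot→#101→#102→#103→#104→Depot: 16+10+27+4+20 = 77
Depot→#101→#102→#104→#103→Depot: 16+10+31+26+20 = 103
Depot→#101→#103→#102→#104→Depot: 16+20+11+31+20 = 98
Depot→#101→#103→#104→#102→Depot: 16+20+4+15+32 = 87
Depot→#101→#104→#102→#103→Depot: 16+24+15+27+20 = 102
Depot→#101→#104→#103→#102→Depot: 16+24+26+11+32 = 109
Depot→#102→#101→#103→#104→Depot: 14+35+20+4+20 = 93
Depot→#102→#101→#104→#103→Depot: 14+35+24+26+20 = 119
Depot→#102→#103→#101→#104→Depot: 14+27+21+24+20 = 106
Depot→#102→#103→#104→#101→Depot: 14+27+4+17+3 = 65
Depot→#102→#104→#101→#103→Depot: 14+31+17+20+20 = 102
Depot→#102→#104→#103→#101→Depot: 14+31+26+21+3 = 95
Depot→#103→#101→#102→#104→Depot: 17+21+10+31+20 = 99
Depot→#103→#101→#104→#102→Depot: 17+21+24+15+32 = 109
… (10 more)
The minimum is 65.
One optimal route: Depot → #102 → #103 → #104 → #101 → Depot.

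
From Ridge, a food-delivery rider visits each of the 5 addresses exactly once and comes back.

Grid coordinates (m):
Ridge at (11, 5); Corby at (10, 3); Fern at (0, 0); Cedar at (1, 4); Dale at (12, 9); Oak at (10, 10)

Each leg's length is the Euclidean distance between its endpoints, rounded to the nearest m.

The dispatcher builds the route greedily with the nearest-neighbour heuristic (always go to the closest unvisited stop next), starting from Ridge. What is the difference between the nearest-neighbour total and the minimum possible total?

The nearest-neighbour route is 4 m longer than optimal.

From Ridge: Corby=2, Dale=4, Oak=5, Cedar=10, Fern=12 → choose Corby (2).
From Corby: Dale=6, Oak=7, Cedar=9, Fern=10 → choose Dale (6).
From Dale: Oak=2, Cedar=12, Fern=15 → choose Oak (2).
From Oak: Cedar=11, Fern=14 → choose Cedar (11).
From Cedar: Fern=4 → choose Fern (4).
NN route Ridge → Corby → Dale → Oak → Cedar → Fern → Ridge costs 37.
Optimal: Ridge → Corby → Fern → Cedar → Oak → Dale → Ridge costs 33 (by enumerating all 60 distinct tours).
Excess = 37 − 33 = 4.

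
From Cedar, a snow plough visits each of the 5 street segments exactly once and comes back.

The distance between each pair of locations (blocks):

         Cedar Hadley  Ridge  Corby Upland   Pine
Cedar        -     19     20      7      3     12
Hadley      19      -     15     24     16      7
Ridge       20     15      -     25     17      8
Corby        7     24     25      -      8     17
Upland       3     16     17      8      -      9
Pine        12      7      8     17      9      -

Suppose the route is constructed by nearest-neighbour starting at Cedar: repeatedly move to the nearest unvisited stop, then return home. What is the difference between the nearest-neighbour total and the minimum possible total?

Excess over optimum: 4 blocks.

Cedar: Upland=3, Corby=7, Pine=12, Hadley=19, Ridge=20 ⇒ Upland
Upland: Corby=8, Pine=9, Hadley=16, Ridge=17 ⇒ Corby
Corby: Pine=17, Hadley=24, Ridge=25 ⇒ Pine
Pine: Hadley=7, Ridge=8 ⇒ Hadley
Hadley: Ridge=15 ⇒ Ridge
NN route Cedar → Upland → Corby → Pine → Hadley → Ridge → Cedar costs 70.
Optimal: Cedar → Hadley → Ridge → Pine → Upland → Corby → Cedar costs 66 (by enumerating all 60 distinct tours).
Excess = 70 − 66 = 4.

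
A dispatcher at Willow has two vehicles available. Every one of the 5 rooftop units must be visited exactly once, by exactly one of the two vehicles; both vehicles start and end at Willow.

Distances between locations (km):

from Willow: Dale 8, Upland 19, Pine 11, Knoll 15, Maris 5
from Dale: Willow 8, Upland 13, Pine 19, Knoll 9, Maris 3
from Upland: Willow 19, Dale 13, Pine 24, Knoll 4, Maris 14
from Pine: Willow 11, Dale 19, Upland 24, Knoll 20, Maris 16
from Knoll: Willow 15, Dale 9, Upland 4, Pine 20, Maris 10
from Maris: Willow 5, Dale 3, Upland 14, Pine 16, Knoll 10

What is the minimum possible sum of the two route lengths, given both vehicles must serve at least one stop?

Minimum combined distance: 62 km.

Check every non-empty split of the stops between the two vehicles; for each half take its own optimal tour:
  {Dale} + {Upland, Pine, Knoll, Maris}: 16 + 54 = 70
  {Upland} + {Dale, Pine, Knoll, Maris}: 38 + 48 = 86
  {Dale, Upland} + {Pine, Knoll, Maris}: 40 + 46 = 86
  {Pine} + {Dale, Upland, Knoll, Maris}: 22 + 40 = 62
  {Dale, Pine} + {Upland, Knoll, Maris}: 38 + 38 = 76
  {Upland, Pine} + {Dale, Knoll, Maris}: 54 + 32 = 86
  … (15 splits in total)
Best: vehicle 1 Willow → Pine → Willow = 22; vehicle 2 Willow → Dale → Upland → Knoll → Maris → Willow = 40; combined 62.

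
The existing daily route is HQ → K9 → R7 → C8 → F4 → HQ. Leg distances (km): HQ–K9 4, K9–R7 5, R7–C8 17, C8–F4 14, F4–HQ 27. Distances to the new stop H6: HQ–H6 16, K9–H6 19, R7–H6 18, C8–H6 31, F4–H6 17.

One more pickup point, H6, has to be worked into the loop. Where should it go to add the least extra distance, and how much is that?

Adding 6 km by placing H6 on the F4–HQ leg.

Insertion cost between consecutive stops i–j is d(i,H6) + d(H6,j) − d(i,j):
  between HQ and K9: 16 + 19 − 4 = 31
  between K9 and R7: 19 + 18 − 5 = 32
  between R7 and C8: 18 + 31 − 17 = 32
  between C8 and F4: 31 + 17 − 14 = 34
  between F4 and HQ: 17 + 16 − 27 = 6
Cheapest insertion is between F4 and HQ, adding 6.
New total = 67 + 6 = 73.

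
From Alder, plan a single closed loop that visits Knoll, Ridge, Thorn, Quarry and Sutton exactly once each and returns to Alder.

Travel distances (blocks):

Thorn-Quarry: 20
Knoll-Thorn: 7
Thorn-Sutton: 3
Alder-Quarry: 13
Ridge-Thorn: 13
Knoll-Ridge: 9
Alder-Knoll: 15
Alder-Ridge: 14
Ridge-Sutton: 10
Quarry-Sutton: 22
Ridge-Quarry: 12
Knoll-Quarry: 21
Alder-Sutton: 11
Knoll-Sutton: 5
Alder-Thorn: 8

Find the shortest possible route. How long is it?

There are 60 distinct closed tours to check (reversals are equivalent).
Alder-Knoll-Ridge-Thorn-Quarry-Sutton-Alder: 15+9+13+20+22+11 = 90
Alder-Knoll-Ridge-Thorn-Sutton-Quarry-Alder: 15+9+13+3+22+13 = 75
Alder-Knoll-Ridge-Quarry-Thorn-Sutton-Alder: 15+9+12+20+3+11 = 70
Alder-Knoll-Ridge-Quarry-Sutton-Thorn-Alder: 15+9+12+22+3+8 = 69
Alder-Knoll-Ridge-Sutton-Thorn-Quarry-Alder: 15+9+10+3+20+13 = 70
Alder-Knoll-Ridge-Sutton-Quarry-Thorn-Alder: 15+9+10+22+20+8 = 84
Alder-Knoll-Thorn-Ridge-Quarry-Sutton-Alder: 15+7+13+12+22+11 = 80
Alder-Knoll-Thorn-Ridge-Sutton-Quarry-Alder: 15+7+13+10+22+13 = 80
Alder-Knoll-Thorn-Quarry-Ridge-Sutton-Alder: 15+7+20+12+10+11 = 75
Alder-Knoll-Thorn-Quarry-Sutton-Ridge-Alder: 15+7+20+22+10+14 = 88
Alder-Knoll-Thorn-Sutton-Ridge-Quarry-Alder: 15+7+3+10+12+13 = 60
Alder-Knoll-Thorn-Sutton-Quarry-Ridge-Alder: 15+7+3+22+12+14 = 73
Alder-Knoll-Quarry-Ridge-Thorn-Sutton-Alder: 15+21+12+13+3+11 = 75
Alder-Knoll-Quarry-Ridge-Sutton-Thorn-Alder: 15+21+12+10+3+8 = 69
… (46 more)
Alder-Thorn-Sutton-Knoll-Ridge-Quarry-Alder: 8+3+5+9+12+13 = 50  ← best
The minimum is 50.
One optimal route: Alder → Thorn → Sutton → Knoll → Ridge → Quarry → Alder (or its reverse).

50 blocks — the shortest possible round trip.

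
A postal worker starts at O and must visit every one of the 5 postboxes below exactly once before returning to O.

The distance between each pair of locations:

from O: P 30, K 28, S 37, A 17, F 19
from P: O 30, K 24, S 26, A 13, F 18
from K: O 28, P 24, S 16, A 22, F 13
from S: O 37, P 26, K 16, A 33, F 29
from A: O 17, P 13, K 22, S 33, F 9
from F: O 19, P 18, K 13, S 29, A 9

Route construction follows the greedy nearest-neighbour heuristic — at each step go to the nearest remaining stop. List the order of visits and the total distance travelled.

Nearest-neighbour total = 111; route O → A → F → K → S → P → O.

At O the remaining stops are A 17, F 19, K 28, P 30, S 37; go to A.
At A the remaining stops are F 9, P 13, K 22, S 33; go to F.
At F the remaining stops are K 13, P 18, S 29; go to K.
At K the remaining stops are S 16, P 24; go to S.
At S the remaining stops are P 26; go to P.
Return P→O: 30.
Total = 17 + 9 + 13 + 16 + 26 + 30 = 111.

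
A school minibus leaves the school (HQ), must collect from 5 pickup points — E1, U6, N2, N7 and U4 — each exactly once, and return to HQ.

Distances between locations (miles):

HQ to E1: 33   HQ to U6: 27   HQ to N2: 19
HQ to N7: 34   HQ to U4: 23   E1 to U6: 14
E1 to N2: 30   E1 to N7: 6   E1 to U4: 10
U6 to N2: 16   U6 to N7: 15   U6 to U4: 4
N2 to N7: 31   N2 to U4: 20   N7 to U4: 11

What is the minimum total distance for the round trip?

89 miles — the shortest possible round trip.

There are 60 distinct closed tours to check (reversals are equivalent).
HQ→E1→U6→N2→N7→U4→HQ: 33+14+16+31+11+23 = 128
HQ→E1→U6→N2→U4→N7→HQ: 33+14+16+20+11+34 = 128
HQ→E1→U6→N7→N2→U4→HQ: 33+14+15+31+20+23 = 136
HQ→E1→U6→N7→U4→N2→HQ: 33+14+15+11+20+19 = 112
HQ→E1→U6→U4→N2→N7→HQ: 33+14+4+20+31+34 = 136
HQ→E1→U6→U4→N7→N2→HQ: 33+14+4+11+31+19 = 112
HQ→E1→N2→U6→N7→U4→HQ: 33+30+16+15+11+23 = 128
HQ→E1→N2→U6→U4→N7→HQ: 33+30+16+4+11+34 = 128
HQ→E1→N2→N7→U6→U4→HQ: 33+30+31+15+4+23 = 136
HQ→E1→N2→N7→U4→U6→HQ: 33+30+31+11+4+27 = 136
HQ→E1→N2→U4→U6→N7→HQ: 33+30+20+4+15+34 = 136
HQ→E1→N2→U4→N7→U6→HQ: 33+30+20+11+15+27 = 136
HQ→E1→N7→U6→N2→U4→HQ: 33+6+15+16+20+23 = 113
HQ→E1→N7→U6→U4→N2→HQ: 33+6+15+4+20+19 = 97
… (46 more)
HQ→E1→N7→U4→U6→N2→HQ: 33+6+11+4+16+19 = 89  ← best
The minimum is 89.
One optimal route: HQ → E1 → N7 → U4 → U6 → N2 → HQ (or its reverse).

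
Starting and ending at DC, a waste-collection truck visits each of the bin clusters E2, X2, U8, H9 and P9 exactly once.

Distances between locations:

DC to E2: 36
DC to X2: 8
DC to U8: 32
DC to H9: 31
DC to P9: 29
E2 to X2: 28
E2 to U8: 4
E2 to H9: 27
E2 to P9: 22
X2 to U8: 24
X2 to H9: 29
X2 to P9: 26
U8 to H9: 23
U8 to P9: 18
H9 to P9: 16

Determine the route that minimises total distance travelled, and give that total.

There are 60 distinct closed tours to check (reversals are equivalent).
DC - E2 - X2 - U8 - H9 - P9 - DC: 36+28+24+23+16+29 = 156
DC - E2 - X2 - U8 - P9 - H9 - DC: 36+28+24+18+16+31 = 153
DC - E2 - X2 - H9 - U8 - P9 - DC: 36+28+29+23+18+29 = 163
DC - E2 - X2 - H9 - P9 - U8 - DC: 36+28+29+16+18+32 = 159
DC - E2 - X2 - P9 - U8 - H9 - DC: 36+28+26+18+23+31 = 162
DC - E2 - X2 - P9 - H9 - U8 - DC: 36+28+26+16+23+32 = 161
DC - E2 - U8 - X2 - H9 - P9 - DC: 36+4+24+29+16+29 = 138
DC - E2 - U8 - X2 - P9 - H9 - DC: 36+4+24+26+16+31 = 137
DC - E2 - U8 - H9 - X2 - P9 - DC: 36+4+23+29+26+29 = 147
DC - E2 - U8 - H9 - P9 - X2 - DC: 36+4+23+16+26+8 = 113
DC - E2 - U8 - P9 - X2 - H9 - DC: 36+4+18+26+29+31 = 144
DC - E2 - U8 - P9 - H9 - X2 - DC: 36+4+18+16+29+8 = 111
DC - E2 - H9 - X2 - U8 - P9 - DC: 36+27+29+24+18+29 = 163
DC - E2 - H9 - X2 - P9 - U8 - DC: 36+27+29+26+18+32 = 168
… (46 more)
DC - X2 - E2 - U8 - P9 - H9 - DC: 8+28+4+18+16+31 = 105  ← best
The minimum is 105.
One optimal route: DC → X2 → E2 → U8 → P9 → H9 → DC (or its reverse).

Minimum total distance: 105.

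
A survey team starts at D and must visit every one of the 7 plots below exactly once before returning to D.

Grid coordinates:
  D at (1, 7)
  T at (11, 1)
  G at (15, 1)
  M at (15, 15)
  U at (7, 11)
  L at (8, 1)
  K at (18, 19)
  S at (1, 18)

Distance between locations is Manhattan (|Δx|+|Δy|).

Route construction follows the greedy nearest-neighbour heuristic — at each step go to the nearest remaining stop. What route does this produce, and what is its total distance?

D → [U:10 / S:11 / L:13 / T:16 / G:20 / M:22 / K:29] → U (10)
U → [L:11 / M:12 / S:13 / T:14 / G:18 / K:19] → L (11)
L → [T:3 / G:7 / M:21 / S:24 / K:28] → T (3)
T → [G:4 / M:18 / K:25 / S:27] → G (4)
G → [M:14 / K:21 / S:31] → M (14)
M → [K:7 / S:17] → K (7)
K → [S:18] → S (18)
Return S→D: 11.
Total = 10 + 11 + 3 + 4 + 14 + 7 + 18 + 11 = 78.

Nearest-neighbour total = 78; route D → U → L → T → G → M → K → S → D.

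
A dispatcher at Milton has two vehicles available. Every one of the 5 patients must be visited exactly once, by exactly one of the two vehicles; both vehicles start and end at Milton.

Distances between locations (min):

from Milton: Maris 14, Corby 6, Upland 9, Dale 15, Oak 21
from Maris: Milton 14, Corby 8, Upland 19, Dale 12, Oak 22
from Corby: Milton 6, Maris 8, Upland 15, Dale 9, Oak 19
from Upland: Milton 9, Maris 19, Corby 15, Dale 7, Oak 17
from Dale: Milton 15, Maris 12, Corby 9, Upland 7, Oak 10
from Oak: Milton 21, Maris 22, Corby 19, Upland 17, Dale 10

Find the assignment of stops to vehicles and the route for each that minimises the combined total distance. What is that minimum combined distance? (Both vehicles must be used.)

Minimum combined distance: 74 min.

Try each way of splitting the stops between the two vehicles (each non-empty) and, for each split, find the best tour for each vehicle:
  {Maris} + {Corby, Upland, Dale, Oak}: 28 + 51 = 79
  {Corby} + {Maris, Upland, Dale, Oak}: 12 + 62 = 74
  {Maris, Corby} + {Upland, Dale, Oak}: 28 + 47 = 75
  {Upland} + {Maris, Corby, Dale, Oak}: 18 + 57 = 75
  {Maris, Upland} + {Corby, Dale, Oak}: 42 + 46 = 88
  {Corby, Upland} + {Maris, Dale, Oak}: 30 + 57 = 87
  … (15 splits in total)
Best: vehicle 1 Milton → Corby → Milton = 12; vehicle 2 Milton → Maris → Dale → Oak → Upland → Milton = 62; combined 74.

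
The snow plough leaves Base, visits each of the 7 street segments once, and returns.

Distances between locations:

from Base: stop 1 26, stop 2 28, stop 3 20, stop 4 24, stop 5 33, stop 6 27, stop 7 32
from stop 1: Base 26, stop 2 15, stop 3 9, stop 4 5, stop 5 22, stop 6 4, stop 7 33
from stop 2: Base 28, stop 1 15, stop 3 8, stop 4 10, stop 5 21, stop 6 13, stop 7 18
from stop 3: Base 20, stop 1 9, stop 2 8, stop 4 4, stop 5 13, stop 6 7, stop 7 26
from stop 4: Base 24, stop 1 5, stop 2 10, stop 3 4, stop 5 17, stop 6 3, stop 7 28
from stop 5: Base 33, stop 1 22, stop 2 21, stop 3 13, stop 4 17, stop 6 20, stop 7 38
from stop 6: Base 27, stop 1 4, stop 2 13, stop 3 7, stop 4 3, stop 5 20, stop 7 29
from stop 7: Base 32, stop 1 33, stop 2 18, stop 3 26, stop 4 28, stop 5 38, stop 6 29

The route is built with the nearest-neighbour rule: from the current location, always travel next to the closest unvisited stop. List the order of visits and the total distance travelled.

Base → [stop 3:20 / stop 4:24 / stop 1:26 / stop 6:27 / stop 2:28 / stop 7:32 / stop 5:33] → stop 3 (20)
stop 3 → [stop 4:4 / stop 6:7 / stop 2:8 / stop 1:9 / stop 5:13 / stop 7:26] → stop 4 (4)
stop 4 → [stop 6:3 / stop 1:5 / stop 2:10 / stop 5:17 / stop 7:28] → stop 6 (3)
stop 6 → [stop 1:4 / stop 2:13 / stop 5:20 / stop 7:29] → stop 1 (4)
stop 1 → [stop 2:15 / stop 5:22 / stop 7:33] → stop 2 (15)
stop 2 → [stop 7:18 / stop 5:21] → stop 7 (18)
stop 7 → [stop 5:38] → stop 5 (38)
Return stop 5→Base: 33.
Total = 20 + 4 + 3 + 4 + 15 + 18 + 38 + 33 = 135.

135 along Base → stop 3 → stop 4 → stop 6 → stop 1 → stop 2 → stop 7 → stop 5 → Base.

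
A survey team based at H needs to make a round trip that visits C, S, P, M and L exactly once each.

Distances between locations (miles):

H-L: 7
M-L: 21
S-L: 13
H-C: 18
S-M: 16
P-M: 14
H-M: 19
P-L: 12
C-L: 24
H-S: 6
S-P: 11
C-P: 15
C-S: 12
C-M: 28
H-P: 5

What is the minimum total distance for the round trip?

H-C-S-P-M-L-H: 18+12+11+14+21+7 = 83
H-C-S-P-L-M-H: 18+12+11+12+21+19 = 93
H-C-S-M-P-L-H: 18+12+16+14+12+7 = 79
H-C-S-M-L-P-H: 18+12+16+21+12+5 = 84
H-C-S-L-P-M-H: 18+12+13+12+14+19 = 88
H-C-S-L-M-P-H: 18+12+13+21+14+5 = 83
H-C-P-S-M-L-H: 18+15+11+16+21+7 = 88
H-C-P-S-L-M-H: 18+15+11+13+21+19 = 97
H-C-P-M-S-L-H: 18+15+14+16+13+7 = 83
H-C-P-M-L-S-H: 18+15+14+21+13+6 = 87
H-C-P-L-S-M-H: 18+15+12+13+16+19 = 93
H-C-P-L-M-S-H: 18+15+12+21+16+6 = 88
H-C-M-S-P-L-H: 18+28+16+11+12+7 = 92
H-C-M-S-L-P-H: 18+28+16+13+12+5 = 92
… (46 more)
H-S-C-P-M-L-H: 6+12+15+14+21+7 = 75  ← best
The minimum is 75.
One optimal route: H → S → C → P → M → L → H (or its reverse).

Shortest round trip = 75 miles.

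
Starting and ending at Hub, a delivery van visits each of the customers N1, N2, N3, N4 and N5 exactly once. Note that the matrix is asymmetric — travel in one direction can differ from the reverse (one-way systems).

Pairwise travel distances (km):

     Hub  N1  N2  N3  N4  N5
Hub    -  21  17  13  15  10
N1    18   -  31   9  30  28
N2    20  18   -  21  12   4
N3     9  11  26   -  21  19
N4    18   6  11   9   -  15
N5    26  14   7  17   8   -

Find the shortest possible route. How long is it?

Shortest round trip = 53 km.

Hub → N1 → N2 → N3 → N4 → N5 → Hub: 21+31+21+21+15+26 = 135
Hub → N1 → N2 → N3 → N5 → N4 → Hub: 21+31+21+19+8+18 = 118
Hub → N1 → N2 → N4 → N3 → N5 → Hub: 21+31+12+9+19+26 = 118
Hub → N1 → N2 → N4 → N5 → N3 → Hub: 21+31+12+15+17+9 = 105
Hub → N1 → N2 → N5 → N3 → N4 → Hub: 21+31+4+17+21+18 = 112
Hub → N1 → N2 → N5 → N4 → N3 → Hub: 21+31+4+8+9+9 = 82
Hub → N1 → N3 → N2 → N4 → N5 → Hub: 21+9+26+12+15+26 = 109
Hub → N1 → N3 → N2 → N5 → N4 → Hub: 21+9+26+4+8+18 = 86
Hub → N1 → N3 → N4 → N2 → N5 → Hub: 21+9+21+11+4+26 = 92
Hub → N1 → N3 → N4 → N5 → N2 → Hub: 21+9+21+15+7+20 = 93
Hub → N1 → N3 → N5 → N2 → N4 → Hub: 21+9+19+7+12+18 = 86
Hub → N1 → N3 → N5 → N4 → N2 → Hub: 21+9+19+8+11+20 = 88
Hub → N1 → N4 → N2 → N3 → N5 → Hub: 21+30+11+21+19+26 = 128
Hub → N1 → N4 → N2 → N5 → N3 → Hub: 21+30+11+4+17+9 = 92
… (106 more)
Hub → N2 → N5 → N4 → N1 → N3 → Hub: 17+4+8+6+9+9 = 53  ← best
The minimum is 53.
One optimal route: Hub → N2 → N5 → N4 → N1 → N3 → Hub.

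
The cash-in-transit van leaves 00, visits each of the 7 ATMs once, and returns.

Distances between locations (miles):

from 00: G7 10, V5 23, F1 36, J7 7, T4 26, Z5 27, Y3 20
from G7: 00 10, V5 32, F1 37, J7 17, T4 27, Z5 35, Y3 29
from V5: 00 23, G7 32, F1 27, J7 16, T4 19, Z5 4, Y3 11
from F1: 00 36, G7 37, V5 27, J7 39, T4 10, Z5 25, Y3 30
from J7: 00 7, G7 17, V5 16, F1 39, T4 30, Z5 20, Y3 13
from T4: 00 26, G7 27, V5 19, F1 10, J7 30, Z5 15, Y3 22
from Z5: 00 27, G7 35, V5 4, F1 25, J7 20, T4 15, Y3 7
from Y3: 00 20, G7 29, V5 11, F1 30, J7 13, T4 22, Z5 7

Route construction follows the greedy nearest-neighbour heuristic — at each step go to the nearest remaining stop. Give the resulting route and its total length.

Total distance 107 miles via the nearest-neighbour route 00 → J7 → Y3 → Z5 → V5 → T4 → F1 → G7 → 00.

From 00: distances to unvisited — J7=7, G7=10, Y3=20, V5=23, T4=26, Z5=27, F1=36. Nearest is J7 (7).
From J7: distances to unvisited — Y3=13, V5=16, G7=17, Z5=20, T4=30, F1=39. Nearest is Y3 (13).
From Y3: distances to unvisited — Z5=7, V5=11, T4=22, G7=29, F1=30. Nearest is Z5 (7).
From Z5: distances to unvisited — V5=4, T4=15, F1=25, G7=35. Nearest is V5 (4).
From V5: distances to unvisited — T4=19, F1=27, G7=32. Nearest is T4 (19).
From T4: distances to unvisited — F1=10, G7=27. Nearest is F1 (10).
From F1: distances to unvisited — G7=37. Nearest is G7 (37).
Return G7→00: 10.
Total = 7 + 13 + 7 + 4 + 19 + 10 + 37 + 10 = 107.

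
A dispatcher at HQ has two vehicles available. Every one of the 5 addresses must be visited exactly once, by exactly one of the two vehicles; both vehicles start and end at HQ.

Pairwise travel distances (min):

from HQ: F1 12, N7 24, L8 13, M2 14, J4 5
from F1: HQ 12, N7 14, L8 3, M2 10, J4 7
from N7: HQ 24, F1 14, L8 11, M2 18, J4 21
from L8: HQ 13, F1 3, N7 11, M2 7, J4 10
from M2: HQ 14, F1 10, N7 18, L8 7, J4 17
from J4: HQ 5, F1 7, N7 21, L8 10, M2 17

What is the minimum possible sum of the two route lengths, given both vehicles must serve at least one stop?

Minimum combined distance: 68 min.

Try each way of splitting the stops between the two vehicles (each non-empty) and, for each split, find the best tour for each vehicle:
  {F1} + {N7, L8, M2, J4}: 24 + 58 = 82
  {N7} + {F1, L8, M2, J4}: 48 + 36 = 84
  {F1, N7} + {L8, M2, J4}: 50 + 36 = 86
  {L8} + {F1, N7, M2, J4}: 26 + 58 = 84
  {F1, L8} + {N7, M2, J4}: 28 + 58 = 86
  {N7, L8} + {F1, M2, J4}: 48 + 36 = 84
  … (15 splits in total)
  {F1, N7, L8, M2} + {J4}: 58 + 10 = 68  ← best
Best: vehicle 1 HQ → F1 → N7 → L8 → M2 → HQ = 58; vehicle 2 HQ → J4 → HQ = 10; combined 68.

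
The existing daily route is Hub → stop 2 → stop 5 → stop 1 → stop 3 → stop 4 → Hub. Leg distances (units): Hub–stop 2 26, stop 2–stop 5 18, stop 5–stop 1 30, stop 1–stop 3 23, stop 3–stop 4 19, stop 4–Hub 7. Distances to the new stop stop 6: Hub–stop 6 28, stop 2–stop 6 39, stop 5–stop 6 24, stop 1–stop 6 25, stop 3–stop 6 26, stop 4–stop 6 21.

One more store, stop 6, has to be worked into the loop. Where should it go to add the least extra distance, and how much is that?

Insertion cost between consecutive stops i–j is d(i,stop 6) + d(stop 6,j) − d(i,j):
  between Hub and stop 2: 28 + 39 − 26 = 41
  between stop 2 and stop 5: 39 + 24 − 18 = 45
  between stop 5 and stop 1: 24 + 25 − 30 = 19
  between stop 1 and stop 3: 25 + 26 − 23 = 28
  between stop 3 and stop 4: 26 + 21 − 19 = 28
  between stop 4 and Hub: 21 + 28 − 7 = 42
Cheapest insertion is between stop 5 and stop 1, adding 19.
New total = 123 + 19 = 142.

Minimum extra distance: 19, inserting stop 6 between stop 5 and stop 1.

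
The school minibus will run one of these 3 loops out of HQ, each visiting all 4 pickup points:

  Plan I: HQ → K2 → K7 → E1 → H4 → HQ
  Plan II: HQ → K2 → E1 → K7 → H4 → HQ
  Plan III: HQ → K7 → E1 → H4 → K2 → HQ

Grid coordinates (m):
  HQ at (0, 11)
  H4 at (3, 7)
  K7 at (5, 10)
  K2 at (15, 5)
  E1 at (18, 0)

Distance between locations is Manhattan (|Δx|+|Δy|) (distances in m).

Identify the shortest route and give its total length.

Plan I: 21 + 15 + 23 + 22 + 7 = 88
Plan II: 21 + 8 + 23 + 5 + 7 = 64
Plan III: 6 + 23 + 22 + 14 + 21 = 86

Shortest is Plan II, total 64 m.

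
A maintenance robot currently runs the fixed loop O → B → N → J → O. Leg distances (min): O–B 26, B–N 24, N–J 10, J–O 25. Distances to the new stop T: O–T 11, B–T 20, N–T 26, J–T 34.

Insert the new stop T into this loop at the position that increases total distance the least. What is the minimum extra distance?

Insertion cost between consecutive stops i–j is d(i,T) + d(T,j) − d(i,j):
  between O and B: 11 + 20 − 26 = 5
  between B and N: 20 + 26 − 24 = 22
  between N and J: 26 + 34 − 10 = 50
  between J and O: 34 + 11 − 25 = 20
Cheapest insertion is between O and B, adding 5.
New total = 85 + 5 = 90.

Adding 5 min by placing T on the O–B leg.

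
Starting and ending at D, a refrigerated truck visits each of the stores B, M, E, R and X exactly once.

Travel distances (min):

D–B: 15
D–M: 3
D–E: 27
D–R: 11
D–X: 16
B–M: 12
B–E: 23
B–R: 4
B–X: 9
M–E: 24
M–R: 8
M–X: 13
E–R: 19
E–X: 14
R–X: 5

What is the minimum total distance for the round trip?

There are 60 distinct closed tours to check (reversals are equivalent).
D - B - M - E - R - X - D: 15+12+24+19+5+16 = 91
D - B - M - E - X - R - D: 15+12+24+14+5+11 = 81
D - B - M - R - E - X - D: 15+12+8+19+14+16 = 84
D - B - M - R - X - E - D: 15+12+8+5+14+27 = 81
D - B - M - X - E - R - D: 15+12+13+14+19+11 = 84
D - B - M - X - R - E - D: 15+12+13+5+19+27 = 91
D - B - E - M - R - X - D: 15+23+24+8+5+16 = 91
D - B - E - M - X - R - D: 15+23+24+13+5+11 = 91
D - B - E - R - M - X - D: 15+23+19+8+13+16 = 94
D - B - E - R - X - M - D: 15+23+19+5+13+3 = 78
D - B - E - X - M - R - D: 15+23+14+13+8+11 = 84
D - B - E - X - R - M - D: 15+23+14+5+8+3 = 68
D - B - R - M - E - X - D: 15+4+8+24+14+16 = 81
D - B - R - M - X - E - D: 15+4+8+13+14+27 = 81
… (46 more)
D - B - R - X - E - M - D: 15+4+5+14+24+3 = 65  ← best
The minimum is 65.
One optimal route: D → B → R → X → E → M → D (or its reverse).

Shortest round trip = 65 min.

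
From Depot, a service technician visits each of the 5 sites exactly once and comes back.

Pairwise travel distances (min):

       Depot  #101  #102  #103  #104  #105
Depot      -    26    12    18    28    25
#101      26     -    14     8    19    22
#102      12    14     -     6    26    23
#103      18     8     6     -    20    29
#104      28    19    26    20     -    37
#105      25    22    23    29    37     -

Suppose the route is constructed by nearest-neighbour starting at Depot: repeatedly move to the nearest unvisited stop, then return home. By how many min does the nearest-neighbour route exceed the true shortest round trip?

Depot: #102=12, #103=18, #105=25, #101=26, #104=28 ⇒ #102
#102: #103=6, #101=14, #105=23, #104=26 ⇒ #103
#103: #101=8, #104=20, #105=29 ⇒ #101
#101: #104=19, #105=22 ⇒ #104
#104: #105=37 ⇒ #105
NN route Depot → #102 → #103 → #101 → #104 → #105 → Depot costs 107.
Optimal: Depot → #102 → #103 → #104 → #101 → #105 → Depot costs 104 (by enumerating all 60 distinct tours).
Excess = 107 − 104 = 3.

3 min longer than the optimal tour.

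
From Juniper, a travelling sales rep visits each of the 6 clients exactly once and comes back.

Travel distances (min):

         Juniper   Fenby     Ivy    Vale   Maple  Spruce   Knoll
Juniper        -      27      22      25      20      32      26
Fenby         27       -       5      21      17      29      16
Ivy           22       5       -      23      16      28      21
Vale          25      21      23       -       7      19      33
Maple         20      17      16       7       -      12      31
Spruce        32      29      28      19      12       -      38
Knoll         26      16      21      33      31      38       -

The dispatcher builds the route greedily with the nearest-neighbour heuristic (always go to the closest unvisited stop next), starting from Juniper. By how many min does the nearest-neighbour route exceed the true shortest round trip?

2 min longer than the optimal tour.

Juniper: Maple=20, Ivy=22, Vale=25, Knoll=26, Fenby=27, Spruce=32 ⇒ Maple
Maple: Vale=7, Spruce=12, Ivy=16, Fenby=17, Knoll=31 ⇒ Vale
Vale: Spruce=19, Fenby=21, Ivy=23, Knoll=33 ⇒ Spruce
Spruce: Ivy=28, Fenby=29, Knoll=38 ⇒ Ivy
Ivy: Fenby=5, Knoll=21 ⇒ Fenby
Fenby: Knoll=16 ⇒ Knoll
NN route Juniper → Maple → Vale → Spruce → Ivy → Fenby → Knoll → Juniper costs 121.
Optimal: Juniper → Vale → Maple → Spruce → Ivy → Fenby → Knoll → Juniper costs 119 (by enumerating all 360 distinct tours).
Excess = 121 − 119 = 2.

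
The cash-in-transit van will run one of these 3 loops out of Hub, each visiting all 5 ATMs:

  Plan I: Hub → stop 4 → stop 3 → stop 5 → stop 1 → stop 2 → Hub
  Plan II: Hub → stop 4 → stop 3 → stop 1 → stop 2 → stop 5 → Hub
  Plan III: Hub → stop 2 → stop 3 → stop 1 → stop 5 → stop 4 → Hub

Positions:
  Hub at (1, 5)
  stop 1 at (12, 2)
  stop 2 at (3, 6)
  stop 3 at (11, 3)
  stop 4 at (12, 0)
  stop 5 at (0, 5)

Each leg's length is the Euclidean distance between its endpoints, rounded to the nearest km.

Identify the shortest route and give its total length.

Plan I: 12 + 3 + 11 + 12 + 10 + 2 = 50
Plan II: 12 + 3 + 1 + 10 + 3 + 1 = 30
Plan III: 2 + 9 + 1 + 12 + 13 + 12 = 49

30 km — Plan II is the shortest.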